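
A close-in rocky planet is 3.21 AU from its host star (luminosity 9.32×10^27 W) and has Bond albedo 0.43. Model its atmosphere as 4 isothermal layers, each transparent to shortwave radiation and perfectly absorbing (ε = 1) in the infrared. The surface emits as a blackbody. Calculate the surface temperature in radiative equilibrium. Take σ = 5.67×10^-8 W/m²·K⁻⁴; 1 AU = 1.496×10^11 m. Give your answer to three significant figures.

Orbital distance: d = 3.21 AU = 4.802×10^11 m.
Spreading L over a sphere of radius d: S = 9.32×10^27/(4π·4.80×10^11²) = 3216 W/m².
The effective emission temperature is T_e = [S(1−α)/(4σ)]^¼ = 299.8 K.
For an N-layer opaque stack, T_s⁴ = (N+1)T_e⁴, hence T_s = (5)^(1/4)×299.8 K = 448.4 K.

448 K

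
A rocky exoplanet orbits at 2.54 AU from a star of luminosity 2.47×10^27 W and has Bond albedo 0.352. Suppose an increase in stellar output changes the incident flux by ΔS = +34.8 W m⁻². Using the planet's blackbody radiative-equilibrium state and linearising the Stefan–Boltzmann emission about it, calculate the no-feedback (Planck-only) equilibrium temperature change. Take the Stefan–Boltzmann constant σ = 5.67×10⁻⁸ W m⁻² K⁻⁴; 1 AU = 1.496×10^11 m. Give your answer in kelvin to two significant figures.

1.6 kelvin

d = 2.54 × 1.496×10^11 m = 3.800×10^11 m.
S = L/(4πd²) = 1361 W m⁻².
Reference equilibrium: T_e = [S(1−α)/(4σ)]^(1/4) = 249.7 K.
TOA radiative forcing: ΔF = (1−α)ΔS/4 = 0.648·(+34.8)/4 = 5.638 W m⁻².
Linearising σT⁴ gives d(σT⁴)/dT = 4σT_e³ = 3.532 W m⁻² per K.
So ΔT₀ = 5.638/3.532 = 1.60 K.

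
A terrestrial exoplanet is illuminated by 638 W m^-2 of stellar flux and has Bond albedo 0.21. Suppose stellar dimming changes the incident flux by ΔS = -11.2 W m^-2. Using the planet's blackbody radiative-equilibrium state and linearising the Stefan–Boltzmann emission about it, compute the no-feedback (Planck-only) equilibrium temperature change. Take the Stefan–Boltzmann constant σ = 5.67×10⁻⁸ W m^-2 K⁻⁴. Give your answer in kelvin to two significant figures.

-0.95 kelvin

The baseline emission temperature is T_e = 217.1 K.
ΔF = Δ[S(1−α)]/4 = (1−0.21)·-11.2/4 = -2.212 W m^-2.
The Planck feedback parameter is 4σT_e³ = 2.321 W m^-2/K.
So ΔT₀ = -2.212/2.321 = -0.953 K.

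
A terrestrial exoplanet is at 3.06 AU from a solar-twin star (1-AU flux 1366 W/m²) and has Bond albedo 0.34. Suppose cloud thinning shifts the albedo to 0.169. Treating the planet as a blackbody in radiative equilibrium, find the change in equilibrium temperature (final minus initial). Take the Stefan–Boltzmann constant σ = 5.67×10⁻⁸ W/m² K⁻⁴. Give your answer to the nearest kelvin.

Flux at the orbit: S = 1366/(3.06)² = 145.9 W/m².
Initial: T₁ = [S(1−0.34)/(4σ)]^(1/4) = 143.5 K.
Final:   T₂ = [S(1−0.169)/(4σ)]^(1/4) = 152.1 K.
Change: 152.1 − 143.5 = 8.510 K.

9 kelvin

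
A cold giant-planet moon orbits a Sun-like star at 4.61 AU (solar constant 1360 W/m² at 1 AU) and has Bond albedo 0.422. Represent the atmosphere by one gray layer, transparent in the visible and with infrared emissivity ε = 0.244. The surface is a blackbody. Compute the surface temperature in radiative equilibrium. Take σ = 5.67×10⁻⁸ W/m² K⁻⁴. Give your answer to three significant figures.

117 K

Flux at the orbit: S = 1360/(4.61)² = 63.99 W/m².
Effective emission temperature (TOA balance): σT_e⁴ = S(1−α)/4 = 9.247 W/m² → T_e = 113.0 K.
The surface balance (absorbed SW + ε·downward IR = σT_s⁴) with T_a⁴ = T_s⁴/2 reduces to T_s = T_e·[2/(2−ε)]^¼ = 116.7 K.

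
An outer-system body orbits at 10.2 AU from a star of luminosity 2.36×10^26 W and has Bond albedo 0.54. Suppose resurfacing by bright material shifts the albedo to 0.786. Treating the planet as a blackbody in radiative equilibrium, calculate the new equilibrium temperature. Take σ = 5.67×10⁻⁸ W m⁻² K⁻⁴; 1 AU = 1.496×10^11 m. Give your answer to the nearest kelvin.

d = 10.2 × 1.496×10^11 m = 1.526×10^12 m.
Spreading L over a sphere of radius d: S = 2.36×10^26/(4π·1.53×10^12²) = 8.066 W m⁻².
With the new albedo, S(1−α₂)/4 = 0.4315 W m⁻², so T₂ = 52.52 K.

53 kelvin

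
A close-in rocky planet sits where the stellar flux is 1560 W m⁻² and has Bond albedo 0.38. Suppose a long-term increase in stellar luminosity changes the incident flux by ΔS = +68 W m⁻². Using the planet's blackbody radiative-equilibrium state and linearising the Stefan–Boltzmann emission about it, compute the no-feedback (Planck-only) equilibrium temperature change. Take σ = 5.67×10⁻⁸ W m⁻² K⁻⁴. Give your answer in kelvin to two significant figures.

2.8 K

The baseline emission temperature is T_e = 255.5 K.
ΔF = Δ[S(1−α)]/4 = (1−0.38)·+68/4 = 10.54 W m⁻².
Planck response: λ_P = 4σT_e³ = 4·5.67×10⁻⁸·(255.5)³ = 3.785 W m⁻²/K.
Hence the no-feedback warming is ΔF/(4σT_e³) = 2.78 K.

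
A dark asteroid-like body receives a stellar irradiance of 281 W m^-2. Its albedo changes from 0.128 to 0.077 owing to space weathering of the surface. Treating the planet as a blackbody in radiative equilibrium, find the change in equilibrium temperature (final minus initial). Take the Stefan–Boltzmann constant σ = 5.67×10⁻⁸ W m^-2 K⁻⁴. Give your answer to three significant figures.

2.59 K

With α = 0.128, T₁ = 181.3 K.
With α = 0.077, T₂ = 183.9 K.
Change: 183.9 − 181.3 = 2.595 K.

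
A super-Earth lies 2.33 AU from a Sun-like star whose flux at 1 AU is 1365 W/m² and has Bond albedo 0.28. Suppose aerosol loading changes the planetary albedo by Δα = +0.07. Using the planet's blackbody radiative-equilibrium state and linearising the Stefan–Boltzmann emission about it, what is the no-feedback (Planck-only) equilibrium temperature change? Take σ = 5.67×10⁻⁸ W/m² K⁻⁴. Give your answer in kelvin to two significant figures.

-4.1 kelvin

By the inverse-square law, S = 1365/2.33² = 251.4 W/m².
Reference equilibrium: T_e = [S(1−α)/(4σ)]^(1/4) = 168.1 K.
TOA radiative forcing: ΔF = −S·Δα/4 = −251.4·(+0.07)/4 = -4.400 W/m².
Planck response: λ_P = 4σT_e³ = 4·5.67×10⁻⁸·(168.1)³ = 1.077 W/m²/K.
So ΔT₀ = -4.400/1.077 = -4.09 K.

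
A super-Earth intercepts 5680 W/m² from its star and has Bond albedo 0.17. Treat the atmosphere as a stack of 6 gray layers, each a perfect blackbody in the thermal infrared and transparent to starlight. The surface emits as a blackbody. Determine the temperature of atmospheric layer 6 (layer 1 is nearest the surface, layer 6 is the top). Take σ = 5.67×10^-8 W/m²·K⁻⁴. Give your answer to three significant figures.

380 K

The effective emission temperature is T_e = [S(1−α)/(4σ)]^¼ = 379.7 K.
The net upward flux σT_e⁴ is constant between every pair of levels, so T_k⁴ = (N+1−k)T_e⁴.
T_6 = (1)^(1/4)·379.7 = 379.7 K.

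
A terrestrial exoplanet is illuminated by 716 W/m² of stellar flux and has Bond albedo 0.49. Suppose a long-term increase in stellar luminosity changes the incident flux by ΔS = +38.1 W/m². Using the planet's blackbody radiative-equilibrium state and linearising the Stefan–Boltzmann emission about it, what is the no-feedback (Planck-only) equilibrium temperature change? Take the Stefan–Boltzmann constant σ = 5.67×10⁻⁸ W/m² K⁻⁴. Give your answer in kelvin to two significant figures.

2.7 kelvin

Reference equilibrium: T_e = [S(1−α)/(4σ)]^(1/4) = 200.3 K.
ΔF = Δ[S(1−α)]/4 = (1−0.49)·+38.1/4 = 4.858 W/m².
The Planck feedback parameter is 4σT_e³ = 1.823 W/m²/K.
ΔT₀ = ΔF/λ_P = 4.858/1.823 = 2.66 K.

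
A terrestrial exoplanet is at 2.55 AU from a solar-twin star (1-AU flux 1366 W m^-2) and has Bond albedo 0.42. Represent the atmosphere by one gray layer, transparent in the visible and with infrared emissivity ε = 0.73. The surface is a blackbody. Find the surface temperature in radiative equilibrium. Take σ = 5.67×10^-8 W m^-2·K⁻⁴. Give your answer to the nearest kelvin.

171 K

By the inverse-square law, S = 1366/2.55² = 210.1 W m^-2.
Effective emission temperature (TOA balance): σT_e⁴ = S(1−α)/4 = 30.46 W m^-2 → T_e = 152.2 K.
Surface balance with a leaky layer gives σT_s⁴ = σT_e⁴·2/(2−ε), so T_s = T_e·[2/(2−0.73)]^(1/4) = 170.5 K.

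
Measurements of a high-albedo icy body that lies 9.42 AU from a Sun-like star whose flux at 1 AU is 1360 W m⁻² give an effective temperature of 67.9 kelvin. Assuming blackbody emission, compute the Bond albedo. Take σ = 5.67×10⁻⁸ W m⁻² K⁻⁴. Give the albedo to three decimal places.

Irradiance scales as 1/d², so S = 1360 W m⁻² × (1/9.42)² = 15.33 W m⁻².
Rearranging the radiative balance, α = 1 − 4σT⁴/S.
4σT⁴ = 4·5.67×10⁻⁸·(67.9)⁴ = 4.821 W m⁻².
1−α = 4.821/15.33 = 0.3145, so α = 0.6855.

0.685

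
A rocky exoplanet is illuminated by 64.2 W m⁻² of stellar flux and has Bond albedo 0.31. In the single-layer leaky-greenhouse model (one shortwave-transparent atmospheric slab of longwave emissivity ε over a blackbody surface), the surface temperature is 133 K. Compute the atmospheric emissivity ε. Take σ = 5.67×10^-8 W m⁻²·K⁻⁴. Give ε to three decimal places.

TOA balance gives T_e = 118.2 K.
Inverting T_s⁴ = 2T_e⁴/(2−ε): (T_e/T_s)⁴ = 0.6242, so ε = 2(1 − 0.6242) = 0.7516.

0.752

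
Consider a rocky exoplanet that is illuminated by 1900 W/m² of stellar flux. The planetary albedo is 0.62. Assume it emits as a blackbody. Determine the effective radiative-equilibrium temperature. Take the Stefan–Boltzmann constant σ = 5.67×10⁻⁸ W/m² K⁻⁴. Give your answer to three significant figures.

238 K

Absorbed flux (global mean): S(1−α)/4 = 1900·0.38/4 = 180.5 W/m².
Balancing against σT⁴: T = (180.5/5.67×10⁻⁸)^(1/4) = 237.5 K.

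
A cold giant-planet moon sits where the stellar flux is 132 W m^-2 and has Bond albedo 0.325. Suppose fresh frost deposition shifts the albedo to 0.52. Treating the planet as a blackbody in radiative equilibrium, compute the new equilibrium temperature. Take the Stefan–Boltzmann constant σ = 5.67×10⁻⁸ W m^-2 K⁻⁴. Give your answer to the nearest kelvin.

129 K

With the new albedo, S(1−α₂)/4 = 15.84 W m^-2, so T₂ = 129.3 K.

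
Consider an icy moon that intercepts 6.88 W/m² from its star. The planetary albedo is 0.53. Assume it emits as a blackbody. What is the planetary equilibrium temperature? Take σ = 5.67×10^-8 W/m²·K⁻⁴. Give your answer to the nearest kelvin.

Averaging over the sphere, the absorbed flux is S(1−α)/4 = 0.8084 W/m².
Set σT⁴ = 0.8084 → T = (0.8084/σ)^(1/4) = 61.45 K.

61 K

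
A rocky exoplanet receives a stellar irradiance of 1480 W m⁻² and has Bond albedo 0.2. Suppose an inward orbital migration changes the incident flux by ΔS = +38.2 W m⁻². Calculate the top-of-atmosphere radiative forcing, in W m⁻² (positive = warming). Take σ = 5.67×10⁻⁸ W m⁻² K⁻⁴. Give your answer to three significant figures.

TOA radiative forcing: ΔF = (1−α)ΔS/4 = 0.8·(+38.2)/4 = 7.640 W m⁻².

7.64 W m⁻²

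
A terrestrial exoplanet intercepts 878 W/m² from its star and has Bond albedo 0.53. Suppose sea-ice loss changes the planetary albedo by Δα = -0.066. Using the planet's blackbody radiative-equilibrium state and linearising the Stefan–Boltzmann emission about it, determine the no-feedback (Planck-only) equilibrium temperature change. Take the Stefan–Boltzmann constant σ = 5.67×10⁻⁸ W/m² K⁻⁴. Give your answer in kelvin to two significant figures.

Unperturbed T_e = [878.0·(1−0.53)/(4σ)]^¼ = 206.5 K.
ΔF = −(S/4)Δα = −(878.0/4)×(-0.066) = 14.49 W/m².
Planck response: λ_P = 4σT_e³ = 4·5.67×10⁻⁸·(206.5)³ = 1.998 W/m²/K.
ΔT₀ = ΔF/λ_P = 14.49/1.998 = 7.25 K.

7.3 K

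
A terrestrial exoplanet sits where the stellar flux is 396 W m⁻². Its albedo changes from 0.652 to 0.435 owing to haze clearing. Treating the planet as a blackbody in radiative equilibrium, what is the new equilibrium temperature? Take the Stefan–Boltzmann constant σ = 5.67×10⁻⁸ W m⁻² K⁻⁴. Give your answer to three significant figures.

177 kelvin

With the new albedo, S(1−α₂)/4 = 55.93 W m⁻², so T₂ = 177.2 K.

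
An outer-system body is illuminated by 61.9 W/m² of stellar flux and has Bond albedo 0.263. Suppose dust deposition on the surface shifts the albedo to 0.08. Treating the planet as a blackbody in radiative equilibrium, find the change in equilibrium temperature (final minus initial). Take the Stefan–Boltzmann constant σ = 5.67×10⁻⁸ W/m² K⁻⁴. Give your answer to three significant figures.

With α = 0.263, T₁ = 119.1 K.
After:  T₂ = [61.90·0.92/(4σ)]^(1/4) = 125.9 K.
ΔT = T₂ − T₁ = 6.790 K.

6.79 K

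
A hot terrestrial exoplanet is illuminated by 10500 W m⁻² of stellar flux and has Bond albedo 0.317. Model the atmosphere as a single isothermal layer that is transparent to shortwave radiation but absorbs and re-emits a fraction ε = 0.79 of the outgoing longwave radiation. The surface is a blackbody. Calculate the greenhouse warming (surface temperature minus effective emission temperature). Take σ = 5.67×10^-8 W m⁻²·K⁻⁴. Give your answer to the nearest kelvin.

56 kelvin

The planet radiates to space at T_e = [S(1−α)/(4σ)]^(1/4) = 421.7 K.
The surface balance (absorbed SW + ε·downward IR = σT_s⁴) with T_a⁴ = T_s⁴/2 reduces to T_s = T_e·[2/(2−ε)]^¼ = 478.1 K.
Greenhouse warming: T_s − T_e = 56.45 K.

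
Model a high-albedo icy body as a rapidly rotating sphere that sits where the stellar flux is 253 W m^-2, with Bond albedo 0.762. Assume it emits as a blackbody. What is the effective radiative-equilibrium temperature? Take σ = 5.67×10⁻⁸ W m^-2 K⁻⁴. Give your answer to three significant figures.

128 K

The planet absorbs (1−α)S over its disc πR² and re-emits over 4πR², so the mean absorbed flux is (1−0.762)·253.0/4 = 15.05 W m^-2.
Set σT⁴ = 15.05 → T = (15.05/σ)^(1/4) = 127.6 K.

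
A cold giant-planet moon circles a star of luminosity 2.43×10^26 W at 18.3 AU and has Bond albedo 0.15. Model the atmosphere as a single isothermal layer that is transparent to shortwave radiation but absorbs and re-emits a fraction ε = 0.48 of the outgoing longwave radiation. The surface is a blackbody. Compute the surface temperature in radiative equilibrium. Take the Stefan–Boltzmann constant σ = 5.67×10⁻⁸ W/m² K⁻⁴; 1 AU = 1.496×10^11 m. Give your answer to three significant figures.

Orbital distance: d = 18.3 AU = 2.738×10^12 m.
Spreading L over a sphere of radius d: S = 2.43×10^26/(4π·2.74×10^12²) = 2.580 W/m².
The planet radiates to space at T_e = [S(1−α)/(4σ)]^(1/4) = 55.76 K.
The surface balance (absorbed SW + ε·downward IR = σT_s⁴) with T_a⁴ = T_s⁴/2 reduces to T_s = T_e·[2/(2−ε)]^¼ = 59.72 K.

59.7 kelvin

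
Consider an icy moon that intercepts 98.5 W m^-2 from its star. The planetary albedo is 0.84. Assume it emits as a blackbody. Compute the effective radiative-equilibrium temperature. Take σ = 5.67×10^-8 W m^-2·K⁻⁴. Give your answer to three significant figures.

Absorbed flux (global mean): S(1−α)/4 = 98.50·0.16/4 = 3.940 W m^-2.
In equilibrium σT⁴ equals this, so T = 91.30 K.

91.3 K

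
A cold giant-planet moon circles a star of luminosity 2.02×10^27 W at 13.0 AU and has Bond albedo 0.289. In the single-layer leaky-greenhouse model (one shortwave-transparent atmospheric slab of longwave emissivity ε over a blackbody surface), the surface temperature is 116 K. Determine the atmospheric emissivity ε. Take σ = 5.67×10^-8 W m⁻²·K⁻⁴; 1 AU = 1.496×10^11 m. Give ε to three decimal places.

d = 13.0 × 1.496×10^11 m = 1.945×10^12 m.
S = L/(4πd²) = 42.50 W m⁻².
TOA balance gives T_e = 107.4 K.
Since (2−ε)/2 = (T_e/T_s)⁴ = 0.7358, ε = 0.5283.

0.528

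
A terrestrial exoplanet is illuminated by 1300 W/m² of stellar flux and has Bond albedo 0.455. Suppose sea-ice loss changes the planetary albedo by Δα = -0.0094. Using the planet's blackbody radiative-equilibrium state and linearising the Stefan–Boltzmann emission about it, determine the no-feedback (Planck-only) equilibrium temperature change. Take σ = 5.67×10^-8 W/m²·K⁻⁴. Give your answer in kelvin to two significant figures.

Reference equilibrium: T_e = [S(1−α)/(4σ)]^(1/4) = 236.4 K.
ΔF = −(S/4)Δα = −(1300/4)×(-0.0094) = 3.055 W/m².
The Planck feedback parameter is 4σT_e³ = 2.997 W/m²/K.
ΔT₀ = ΔF/λ_P = 3.055/2.997 = 1.02 K.

1.0 K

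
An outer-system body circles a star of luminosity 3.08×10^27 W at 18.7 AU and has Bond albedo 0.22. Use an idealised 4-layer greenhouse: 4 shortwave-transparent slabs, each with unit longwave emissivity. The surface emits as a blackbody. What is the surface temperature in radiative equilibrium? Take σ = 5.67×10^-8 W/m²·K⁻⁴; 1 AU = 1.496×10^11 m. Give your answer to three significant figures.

d = 18.7 × 1.496×10^11 m = 2.798×10^12 m.
S = L/(4πd²) = 31.32 W/m².
The effective emission temperature is T_e = [S(1−α)/(4σ)]^¼ = 101.9 K.
Layer-by-layer balance gives σT_s⁴ = (N+1)σT_e⁴, so T_s = 5^¼·101.9 = 152.3 K.

152 K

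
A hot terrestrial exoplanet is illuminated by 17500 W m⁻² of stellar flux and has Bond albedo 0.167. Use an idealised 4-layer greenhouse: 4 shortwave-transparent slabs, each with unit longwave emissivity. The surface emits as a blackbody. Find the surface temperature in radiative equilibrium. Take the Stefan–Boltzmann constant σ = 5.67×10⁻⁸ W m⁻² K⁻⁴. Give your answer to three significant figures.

753 K

Top-of-atmosphere balance: σT_e⁴ = S(1−α)/4 = 3644 W m⁻² → T_e = 503.5 K.
Layer-by-layer balance gives σT_s⁴ = (N+1)σT_e⁴, so T_s = 5^¼·503.5 = 752.9 K.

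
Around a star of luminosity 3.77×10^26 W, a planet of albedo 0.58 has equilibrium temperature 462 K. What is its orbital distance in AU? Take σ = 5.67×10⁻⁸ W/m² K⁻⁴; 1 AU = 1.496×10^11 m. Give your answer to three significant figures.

Required flux: S = 4σT⁴/(1−α) = 24600 W/m².
From L = 4πd²S, d = √(3.77×10^26/(4π·24600)) = 3.492×10^10 m = 0.2334 AU.

0.233 AU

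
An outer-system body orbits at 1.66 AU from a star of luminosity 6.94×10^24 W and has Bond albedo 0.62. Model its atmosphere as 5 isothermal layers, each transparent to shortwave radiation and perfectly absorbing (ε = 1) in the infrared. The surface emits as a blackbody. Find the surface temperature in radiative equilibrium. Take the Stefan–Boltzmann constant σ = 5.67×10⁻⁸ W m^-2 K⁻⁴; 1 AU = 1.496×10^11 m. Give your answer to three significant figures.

97.4 K

d = 1.66 × 1.496×10^11 m = 2.483×10^11 m.
S = L/(4πd²) = 8.955 W m^-2.
The effective emission temperature is T_e = [S(1−α)/(4σ)]^¼ = 62.24 K.
Layer-by-layer balance gives σT_s⁴ = (N+1)σT_e⁴, so T_s = 6^¼·62.24 = 97.41 K.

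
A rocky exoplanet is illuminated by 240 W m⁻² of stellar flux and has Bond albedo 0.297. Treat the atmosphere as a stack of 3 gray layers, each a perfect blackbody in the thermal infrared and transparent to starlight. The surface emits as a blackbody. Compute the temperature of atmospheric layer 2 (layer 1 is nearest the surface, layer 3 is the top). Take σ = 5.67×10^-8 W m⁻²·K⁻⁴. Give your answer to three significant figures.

The effective emission temperature is T_e = [S(1−α)/(4σ)]^¼ = 165.2 K.
The net upward flux σT_e⁴ is constant between every pair of levels, so T_k⁴ = (N+1−k)T_e⁴.
With k = 2: T_2 = (3+1−2)^¼·165.2 K = 196.4 K.

196 kelvin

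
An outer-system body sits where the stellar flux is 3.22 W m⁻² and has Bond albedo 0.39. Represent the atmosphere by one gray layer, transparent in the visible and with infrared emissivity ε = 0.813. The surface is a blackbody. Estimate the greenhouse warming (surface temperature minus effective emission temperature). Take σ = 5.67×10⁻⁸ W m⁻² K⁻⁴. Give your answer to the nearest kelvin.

Effective emission temperature (TOA balance): σT_e⁴ = S(1−α)/4 = 0.4911 W m⁻² → T_e = 54.25 K.
The surface balance (absorbed SW + ε·downward IR = σT_s⁴) with T_a⁴ = T_s⁴/2 reduces to T_s = T_e·[2/(2−ε)]^¼ = 61.81 K.
T_s − T_e = 61.81 − 54.25 = 7.558 K.

8 kelvin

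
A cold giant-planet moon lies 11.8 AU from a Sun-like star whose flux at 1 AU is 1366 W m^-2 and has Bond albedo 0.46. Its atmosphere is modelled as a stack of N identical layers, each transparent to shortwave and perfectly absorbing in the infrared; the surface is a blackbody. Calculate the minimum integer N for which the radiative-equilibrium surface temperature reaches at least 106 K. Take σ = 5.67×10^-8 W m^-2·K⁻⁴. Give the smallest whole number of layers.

5

Irradiance scales as 1/d², so S = 1366 W m^-2 × (1/11.8)² = 9.810 W m^-2.
Top-of-atmosphere balance: σT_e⁴ = S(1−α)/4 = 1.324 W m^-2 → T_e = 69.52 K.
Need (N+1)T_e⁴ ≥ T_s⁴, i.e. N+1 ≥ (106/69.52)⁴ = 5.405.
The minimum whole number is N = 5.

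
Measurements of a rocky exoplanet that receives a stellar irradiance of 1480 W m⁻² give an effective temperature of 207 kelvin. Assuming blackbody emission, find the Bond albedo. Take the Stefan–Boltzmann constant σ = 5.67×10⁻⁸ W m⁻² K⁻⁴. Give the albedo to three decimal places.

From σT⁴ = S(1−α)/4 we invert for α: 1−α = 4σT⁴/S.
4σT⁴ = 4·5.67×10⁻⁸·(207)⁴ = 416.4 W m⁻².
Hence α = 1 − 416.4/1480 = 0.7186.

0.719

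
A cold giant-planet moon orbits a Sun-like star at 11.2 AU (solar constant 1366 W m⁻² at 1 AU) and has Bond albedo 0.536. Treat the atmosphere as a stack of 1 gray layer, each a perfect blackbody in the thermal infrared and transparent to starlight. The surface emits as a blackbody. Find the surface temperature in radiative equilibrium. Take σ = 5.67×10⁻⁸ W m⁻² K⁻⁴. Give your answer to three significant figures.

Irradiance scales as 1/d², so S = 1366 W m⁻² × (1/11.2)² = 10.89 W m⁻².
The effective emission temperature is T_e = [S(1−α)/(4σ)]^¼ = 68.70 K.
Layer-by-layer balance gives σT_s⁴ = (N+1)σT_e⁴, so T_s = 2^¼·68.70 = 81.70 K.

81.7 kelvin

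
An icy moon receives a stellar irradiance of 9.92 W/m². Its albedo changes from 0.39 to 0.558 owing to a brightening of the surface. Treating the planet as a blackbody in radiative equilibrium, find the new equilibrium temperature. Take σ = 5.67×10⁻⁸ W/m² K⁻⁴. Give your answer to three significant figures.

T₂ = [S(1−α₂)/(4σ)]^(1/4) = [9.920·0.442/(4σ)]^(1/4) = 66.31 K.

66.3 K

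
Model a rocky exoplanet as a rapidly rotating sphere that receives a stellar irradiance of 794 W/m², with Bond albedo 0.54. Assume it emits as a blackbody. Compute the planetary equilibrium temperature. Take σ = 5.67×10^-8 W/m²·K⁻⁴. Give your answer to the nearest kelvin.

The planet absorbs (1−α)S over its disc πR² and re-emits over 4πR², so the mean absorbed flux is (1−0.54)·794.0/4 = 91.31 W/m².
Set σT⁴ = 91.31 → T = (91.31/σ)^(1/4) = 200.3 K.

200 K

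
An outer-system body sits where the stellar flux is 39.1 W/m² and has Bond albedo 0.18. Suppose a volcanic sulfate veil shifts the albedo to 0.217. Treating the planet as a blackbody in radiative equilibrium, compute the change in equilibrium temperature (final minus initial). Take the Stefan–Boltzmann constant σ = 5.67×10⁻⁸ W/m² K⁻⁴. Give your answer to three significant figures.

-1.25 K

Initial: T₁ = [S(1−0.18)/(4σ)]^(1/4) = 109.0 K.
After:  T₂ = [39.10·0.783/(4σ)]^(1/4) = 107.8 K.
Change: 107.8 − 109.0 = -1.251 K.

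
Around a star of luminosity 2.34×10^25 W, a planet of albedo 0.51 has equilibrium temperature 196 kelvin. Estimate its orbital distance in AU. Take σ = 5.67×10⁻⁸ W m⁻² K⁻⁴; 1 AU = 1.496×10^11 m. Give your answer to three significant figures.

0.349 AU

The flux needed for this T is 4σT⁴/(1−0.51) = 683.1 W m⁻².
S = L/(4πd²) → d = √(L/4πS) = √(2.34×10^25/(4π·683.1)) = 5.221×10^10 m = 0.3490 AU.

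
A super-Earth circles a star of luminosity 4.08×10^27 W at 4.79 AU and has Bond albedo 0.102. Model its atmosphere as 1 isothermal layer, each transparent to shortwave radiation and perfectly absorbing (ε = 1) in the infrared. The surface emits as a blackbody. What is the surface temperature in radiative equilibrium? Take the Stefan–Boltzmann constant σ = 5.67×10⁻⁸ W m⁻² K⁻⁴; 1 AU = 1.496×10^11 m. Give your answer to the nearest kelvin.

266 kelvin

Orbital distance: d = 4.79 AU = 7.166×10^11 m.
Flux at the orbit: S = L/(4πd²) = 4.08×10^27/(4π·(7.17×10^11)²) = 632.3 W m⁻².
The effective emission temperature is T_e = [S(1−α)/(4σ)]^¼ = 223.7 K.
With N = 1 opaque layers, T_s = (N+1)^(1/4)·T_e = 2^(1/4)·223.7 = 266.0 K.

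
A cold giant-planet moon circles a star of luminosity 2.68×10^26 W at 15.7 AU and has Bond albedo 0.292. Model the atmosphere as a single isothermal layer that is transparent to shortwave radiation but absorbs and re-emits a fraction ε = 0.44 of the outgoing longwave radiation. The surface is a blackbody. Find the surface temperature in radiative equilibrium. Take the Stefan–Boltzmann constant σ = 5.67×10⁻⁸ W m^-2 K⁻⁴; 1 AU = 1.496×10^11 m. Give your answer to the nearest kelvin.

Orbital distance: d = 15.7 AU = 2.349×10^12 m.
Flux at the orbit: S = L/(4πd²) = 2.68×10^26/(4π·(2.35×10^12)²) = 3.866 W m^-2.
Effective emission temperature (TOA balance): σT_e⁴ = S(1−α)/4 = 0.6843 W m^-2 → T_e = 58.94 K.
The surface balance (absorbed SW + ε·downward IR = σT_s⁴) with T_a⁴ = T_s⁴/2 reduces to T_s = T_e·[2/(2−ε)]^¼ = 62.72 K.

63 kelvin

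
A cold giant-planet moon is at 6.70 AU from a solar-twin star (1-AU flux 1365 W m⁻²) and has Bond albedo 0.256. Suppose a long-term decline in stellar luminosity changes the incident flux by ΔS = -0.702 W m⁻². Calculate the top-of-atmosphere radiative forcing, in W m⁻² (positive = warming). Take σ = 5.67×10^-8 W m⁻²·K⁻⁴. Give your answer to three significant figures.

-0.131 W m⁻²

Flux at the orbit: S = 1365/(6.70)² = 30.41 W m⁻².
Only a fraction (1−α) is absorbed and it's spread over 4πR², so ΔF = (1−α)ΔS/4 = -0.1306 W m⁻².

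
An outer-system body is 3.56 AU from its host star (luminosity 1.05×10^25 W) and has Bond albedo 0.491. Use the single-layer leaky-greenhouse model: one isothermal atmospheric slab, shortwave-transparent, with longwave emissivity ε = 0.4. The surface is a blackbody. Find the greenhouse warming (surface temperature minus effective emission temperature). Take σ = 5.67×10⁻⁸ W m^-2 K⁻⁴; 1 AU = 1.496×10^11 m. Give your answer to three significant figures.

2.91 K

Orbital distance: d = 3.56 AU = 5.326×10^11 m.
Spreading L over a sphere of radius d: S = 1.05×10^25/(4π·5.33×10^11²) = 2.946 W m^-2.
The planet radiates to space at T_e = [S(1−α)/(4σ)]^(1/4) = 50.71 K.
For a single slab of emissivity ε, T_s⁴ = 2T_e⁴/(2−ε); thus T_s = 50.71·(1.25)^(1/4) = 53.62 K.
T_s − T_e = 53.62 − 50.71 = 2.909 K.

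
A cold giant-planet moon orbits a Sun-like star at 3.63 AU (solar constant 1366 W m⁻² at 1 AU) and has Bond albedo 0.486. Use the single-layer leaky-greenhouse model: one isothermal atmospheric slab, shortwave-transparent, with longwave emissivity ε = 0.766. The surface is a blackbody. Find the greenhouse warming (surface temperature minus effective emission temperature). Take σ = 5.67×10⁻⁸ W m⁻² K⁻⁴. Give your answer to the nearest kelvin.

16 K

By the inverse-square law, S = 1366/3.63² = 103.7 W m⁻².
At the top of the atmosphere, σT_e⁴ = S(1−α)/4 = 13.32 W m⁻², giving T_e = 123.8 K.
Surface balance with a leaky layer gives σT_s⁴ = σT_e⁴·2/(2−ε), so T_s = T_e·[2/(2−0.766)]^(1/4) = 139.7 K.
Greenhouse warming: T_s − T_e = 15.89 K.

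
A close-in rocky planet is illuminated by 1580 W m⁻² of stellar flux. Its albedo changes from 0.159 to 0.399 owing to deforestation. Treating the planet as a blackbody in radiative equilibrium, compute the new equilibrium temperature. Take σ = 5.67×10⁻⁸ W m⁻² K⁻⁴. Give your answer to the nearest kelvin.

T₂ = [S(1−α₂)/(4σ)]^(1/4) = [1580·0.601/(4σ)]^(1/4) = 254.4 K.

254 kelvin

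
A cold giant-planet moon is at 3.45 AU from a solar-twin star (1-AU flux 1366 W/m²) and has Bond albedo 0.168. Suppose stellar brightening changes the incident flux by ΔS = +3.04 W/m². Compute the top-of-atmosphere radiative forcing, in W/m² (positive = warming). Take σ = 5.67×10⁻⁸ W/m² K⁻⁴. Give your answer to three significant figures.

Flux at the orbit: S = 1366/(3.45)² = 114.8 W/m².
ΔF = Δ[S(1−α)]/4 = (1−0.168)·+3.04/4 = 0.6323 W/m².

0.632 W/m²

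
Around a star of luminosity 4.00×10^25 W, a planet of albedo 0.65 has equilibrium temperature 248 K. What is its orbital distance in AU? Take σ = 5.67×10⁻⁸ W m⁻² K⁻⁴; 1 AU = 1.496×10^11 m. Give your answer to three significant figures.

0.241 AU

The flux needed for this T is 4σT⁴/(1−0.65) = 2451 W m⁻².
Then d = [L/(4πS)]^(1/2) = 3.604×10^10 m, i.e. 0.2409 AU.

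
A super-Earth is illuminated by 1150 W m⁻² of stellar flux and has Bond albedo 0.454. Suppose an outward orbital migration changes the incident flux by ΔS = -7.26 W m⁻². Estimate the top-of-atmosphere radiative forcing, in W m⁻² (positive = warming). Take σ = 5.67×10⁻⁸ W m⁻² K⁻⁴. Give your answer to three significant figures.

TOA radiative forcing: ΔF = (1−α)ΔS/4 = 0.546·(-7.26)/4 = -0.9910 W m⁻².

-0.991 W m⁻²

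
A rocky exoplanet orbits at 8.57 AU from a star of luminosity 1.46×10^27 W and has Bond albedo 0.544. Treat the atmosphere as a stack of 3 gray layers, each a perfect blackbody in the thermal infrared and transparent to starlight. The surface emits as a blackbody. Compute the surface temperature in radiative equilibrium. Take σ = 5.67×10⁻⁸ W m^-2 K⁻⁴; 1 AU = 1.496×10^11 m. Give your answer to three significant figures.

Orbital distance: d = 8.57 AU = 1.282×10^12 m.
Spreading L over a sphere of radius d: S = 1.46×10^27/(4π·1.28×10^12²) = 70.68 W m^-2.
OLR = S(1−α)/4 = 8.058 W m^-2; the top layer radiates at T_e = 109.2 K.
With N = 3 opaque layers, T_s = (N+1)^(1/4)·T_e = 4^(1/4)·109.2 = 154.4 K.

154 K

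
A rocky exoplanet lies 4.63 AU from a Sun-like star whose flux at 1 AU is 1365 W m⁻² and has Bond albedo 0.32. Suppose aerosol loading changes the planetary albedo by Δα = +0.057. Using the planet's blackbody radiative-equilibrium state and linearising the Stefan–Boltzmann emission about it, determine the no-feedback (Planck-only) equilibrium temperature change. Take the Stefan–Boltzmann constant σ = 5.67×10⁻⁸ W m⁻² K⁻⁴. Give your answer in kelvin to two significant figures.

-2.5 kelvin

Irradiance scales as 1/d², so S = 1365 W m⁻² × (1/4.63)² = 63.68 W m⁻².
Reference equilibrium: T_e = [S(1−α)/(4σ)]^(1/4) = 117.5 K.
TOA radiative forcing: ΔF = −S·Δα/4 = −63.68·(+0.057)/4 = -0.9074 W m⁻².
The Planck feedback parameter is 4σT_e³ = 0.3684 W m⁻²/K.
ΔT₀ = ΔF/λ_P = -0.9074/0.3684 = -2.46 K.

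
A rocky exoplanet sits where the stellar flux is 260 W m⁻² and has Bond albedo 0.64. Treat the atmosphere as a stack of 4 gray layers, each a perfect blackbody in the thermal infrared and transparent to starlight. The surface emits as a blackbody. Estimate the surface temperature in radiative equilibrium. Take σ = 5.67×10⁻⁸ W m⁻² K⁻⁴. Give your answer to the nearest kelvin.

Top-of-atmosphere balance: σT_e⁴ = S(1−α)/4 = 23.40 W m⁻² → T_e = 142.5 K.
Layer-by-layer balance gives σT_s⁴ = (N+1)σT_e⁴, so T_s = 5^¼·142.5 = 213.1 K.

213 K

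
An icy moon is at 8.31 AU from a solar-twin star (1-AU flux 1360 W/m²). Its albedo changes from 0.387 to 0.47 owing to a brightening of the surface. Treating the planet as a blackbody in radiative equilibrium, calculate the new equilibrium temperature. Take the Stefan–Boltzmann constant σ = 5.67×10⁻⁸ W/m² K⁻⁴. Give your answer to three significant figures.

82.4 K

By the inverse-square law, S = 1360/8.31² = 19.69 W/m².
With the new albedo, S(1−α₂)/4 = 2.609 W/m², so T₂ = 82.36 K.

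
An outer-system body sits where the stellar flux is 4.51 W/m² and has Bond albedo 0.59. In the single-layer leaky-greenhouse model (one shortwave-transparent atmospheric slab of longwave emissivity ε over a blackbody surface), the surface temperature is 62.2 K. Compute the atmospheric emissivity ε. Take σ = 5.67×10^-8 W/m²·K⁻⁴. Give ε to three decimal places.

TOA balance gives T_e = 53.44 K.
T_s⁴ = T_e⁴·2/(2−ε) → ε = 2 − 2(T_e/T_s)⁴ = 2 − 2·(53.44/62.2)⁴ = 0.9106.

0.911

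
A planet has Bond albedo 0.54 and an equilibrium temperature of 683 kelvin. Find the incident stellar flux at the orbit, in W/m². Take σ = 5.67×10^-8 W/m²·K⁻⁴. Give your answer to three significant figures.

1.07×10^5 W/m²

Invert the energy balance for S: S = 4σT⁴/(1−α).
σT⁴ = 5.67×10⁻⁸·(683)⁴ = 12340 W/m².
So S = 4×12340/(1−0.54) = 1.073×10^5 W/m².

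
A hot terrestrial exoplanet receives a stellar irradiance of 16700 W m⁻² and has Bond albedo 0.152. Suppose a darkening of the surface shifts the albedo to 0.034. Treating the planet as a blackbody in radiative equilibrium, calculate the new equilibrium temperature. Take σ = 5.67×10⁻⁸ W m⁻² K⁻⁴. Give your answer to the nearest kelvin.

With the new albedo, S(1−α₂)/4 = 4033 W m⁻², so T₂ = 516.4 K.

516 kelvin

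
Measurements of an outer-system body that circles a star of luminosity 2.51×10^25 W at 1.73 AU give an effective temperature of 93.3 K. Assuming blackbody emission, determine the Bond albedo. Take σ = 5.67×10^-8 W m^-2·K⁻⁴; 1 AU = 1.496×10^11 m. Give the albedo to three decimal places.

0.424

Orbital distance: d = 1.73 AU = 2.588×10^11 m.
Spreading L over a sphere of radius d: S = 2.51×10^25/(4π·2.59×10^11²) = 29.82 W m^-2.
Rearranging the radiative balance, α = 1 − 4σT⁴/S.
4σT⁴ = 4·5.67×10⁻⁸·(93.3)⁴ = 17.19 W m^-2.
Hence α = 1 − 17.19/29.82 = 0.4237.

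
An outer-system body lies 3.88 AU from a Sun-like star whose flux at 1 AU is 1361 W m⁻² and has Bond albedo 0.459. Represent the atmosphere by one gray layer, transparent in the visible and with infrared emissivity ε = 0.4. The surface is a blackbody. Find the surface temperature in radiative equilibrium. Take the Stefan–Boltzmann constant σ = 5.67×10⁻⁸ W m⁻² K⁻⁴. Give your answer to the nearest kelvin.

By the inverse-square law, S = 1361/3.88² = 90.41 W m⁻².
Effective emission temperature (TOA balance): σT_e⁴ = S(1−α)/4 = 12.23 W m⁻² → T_e = 121.2 K.
For a single slab of emissivity ε, T_s⁴ = 2T_e⁴/(2−ε); thus T_s = 121.2·(1.25)^(1/4) = 128.1 K.

128 K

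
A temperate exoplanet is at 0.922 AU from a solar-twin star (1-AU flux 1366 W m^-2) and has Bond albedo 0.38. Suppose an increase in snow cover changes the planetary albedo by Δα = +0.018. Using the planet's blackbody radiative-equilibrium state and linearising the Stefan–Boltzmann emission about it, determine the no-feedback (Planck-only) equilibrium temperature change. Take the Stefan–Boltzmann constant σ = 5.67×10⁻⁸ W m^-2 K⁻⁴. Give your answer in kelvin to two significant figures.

By the inverse-square law, S = 1366/0.922² = 1607 W m^-2.
Reference equilibrium: T_e = [S(1−α)/(4σ)]^(1/4) = 257.4 K.
ΔF = −(S/4)Δα = −(1607/4)×(+0.018) = -7.231 W m^-2.
Linearising σT⁴ gives d(σT⁴)/dT = 4σT_e³ = 3.870 W m^-2 per K.
ΔT₀ = ΔF/λ_P = -7.231/3.870 = -1.87 K.

-1.9 K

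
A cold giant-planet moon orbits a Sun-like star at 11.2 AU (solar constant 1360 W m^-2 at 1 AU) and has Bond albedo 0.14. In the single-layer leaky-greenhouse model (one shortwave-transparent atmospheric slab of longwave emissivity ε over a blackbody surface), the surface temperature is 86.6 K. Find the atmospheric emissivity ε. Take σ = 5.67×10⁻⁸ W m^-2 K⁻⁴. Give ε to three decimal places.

0.538

By the inverse-square law, S = 1360/11.2² = 10.84 W m^-2.
Effective temperature: T_e = [S(1−α)/(4σ)]^(1/4) = 80.07 K.
Since (2−ε)/2 = (T_e/T_s)⁴ = 0.7309, ε = 0.5381.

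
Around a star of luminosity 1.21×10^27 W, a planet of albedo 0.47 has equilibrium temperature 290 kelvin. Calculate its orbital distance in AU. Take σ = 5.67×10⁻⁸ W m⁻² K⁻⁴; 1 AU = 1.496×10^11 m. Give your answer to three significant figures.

The flux needed for this T is 4σT⁴/(1−0.47) = 3027 W m⁻².
Then d = [L/(4πS)]^(1/2) = 1.784×10^11 m, i.e. 1.192 AU.

1.19 AU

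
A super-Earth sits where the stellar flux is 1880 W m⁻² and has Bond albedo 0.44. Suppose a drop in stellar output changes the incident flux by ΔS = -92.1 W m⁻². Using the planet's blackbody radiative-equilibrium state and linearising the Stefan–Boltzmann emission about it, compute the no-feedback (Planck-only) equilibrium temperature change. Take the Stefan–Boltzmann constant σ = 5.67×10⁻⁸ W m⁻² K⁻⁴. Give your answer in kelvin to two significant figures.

Reference equilibrium: T_e = [S(1−α)/(4σ)]^(1/4) = 261.0 K.
Only a fraction (1−α) is absorbed and it's spread over 4πR², so ΔF = (1−α)ΔS/4 = -12.89 W m⁻².
Linearising σT⁴ gives d(σT⁴)/dT = 4σT_e³ = 4.033 W m⁻² per K.
So ΔT₀ = -12.89/4.033 = -3.20 K.

-3.2 kelvin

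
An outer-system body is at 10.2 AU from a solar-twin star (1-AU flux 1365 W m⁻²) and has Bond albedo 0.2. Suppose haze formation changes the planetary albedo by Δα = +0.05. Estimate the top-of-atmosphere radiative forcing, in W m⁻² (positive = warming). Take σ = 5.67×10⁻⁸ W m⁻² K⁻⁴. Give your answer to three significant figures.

Irradiance scales as 1/d², so S = 1365 W m⁻² × (1/10.2)² = 13.12 W m⁻².
The change in absorbed flux is Δ[S(1−α)/4] = −SΔα/4 = -0.1640 W m⁻².

-0.164 W m⁻²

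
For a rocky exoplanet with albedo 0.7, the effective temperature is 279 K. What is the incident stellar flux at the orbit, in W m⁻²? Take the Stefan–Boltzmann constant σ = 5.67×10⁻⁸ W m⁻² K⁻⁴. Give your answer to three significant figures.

From S(1−α)/4 = σT⁴: S = 4σT⁴/(1−α).
The emitted flux is σT⁴ = 343.6 W m⁻².
S = 4·343.6/0.3 = 4581 W m⁻².

4580 W m⁻²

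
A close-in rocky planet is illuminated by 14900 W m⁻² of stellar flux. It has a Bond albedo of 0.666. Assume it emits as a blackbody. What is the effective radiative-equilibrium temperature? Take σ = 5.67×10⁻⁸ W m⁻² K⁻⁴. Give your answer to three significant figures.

385 K

Averaging over the sphere, the absorbed flux is S(1−α)/4 = 1244 W m⁻².
Set σT⁴ = 1244 → T = (1244/σ)^(1/4) = 384.9 K.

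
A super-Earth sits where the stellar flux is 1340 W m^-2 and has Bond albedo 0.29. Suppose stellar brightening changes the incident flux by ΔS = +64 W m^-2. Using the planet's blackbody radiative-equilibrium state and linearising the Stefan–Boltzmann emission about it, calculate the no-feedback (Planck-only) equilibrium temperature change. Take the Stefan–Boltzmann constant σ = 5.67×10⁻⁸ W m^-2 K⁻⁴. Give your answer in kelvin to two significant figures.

Reference equilibrium: T_e = [S(1−α)/(4σ)]^(1/4) = 254.5 K.
Only a fraction (1−α) is absorbed and it's spread over 4πR², so ΔF = (1−α)ΔS/4 = 11.36 W m^-2.
The Planck feedback parameter is 4σT_e³ = 3.738 W m^-2/K.
So ΔT₀ = 11.36/3.738 = 3.04 K.

3.0 kelvin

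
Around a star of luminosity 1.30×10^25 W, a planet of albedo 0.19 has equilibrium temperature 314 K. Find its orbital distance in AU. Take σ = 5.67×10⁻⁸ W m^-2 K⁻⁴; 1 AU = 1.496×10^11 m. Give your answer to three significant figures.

Energy balance gives S = 4σT⁴/(1−α) = 2722 W m^-2.
S = L/(4πd²) → d = √(L/4πS) = √(1.30×10^25/(4π·2722)) = 1.950×10^10 m = 0.1303 AU.

0.130 AU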